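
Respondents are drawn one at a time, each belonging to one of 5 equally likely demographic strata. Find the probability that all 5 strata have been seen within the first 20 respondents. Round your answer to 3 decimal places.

By inclusion–exclusion over which strata are missing,
P(all seen) = Σ_{j=0}^{5} (-1)^j C(5,j)((5-j)/5)^20
= 1.0000 - 0.0576 + 0.0004 - 0.0000 + 0.0000 - 0.0000
= 0.9427.

0.943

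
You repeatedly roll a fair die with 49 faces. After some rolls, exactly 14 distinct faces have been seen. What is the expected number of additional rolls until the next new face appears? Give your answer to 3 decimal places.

Each roll yields a new face with probability (49-14)/49 = 35/49, so the wait is geometric with mean 49/35.
E = 49/35 = 1.4000.

1.400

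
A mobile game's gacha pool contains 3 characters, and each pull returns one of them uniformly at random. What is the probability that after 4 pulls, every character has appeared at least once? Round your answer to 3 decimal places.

0.444

Let A_i be the event that character i is missing after 4 pulls. By inclusion–exclusion on the A_i,
P(all seen) = Σ_{j=0}^{3} (-1)^j C(3,j)((3-j)/3)^4
= 1.0000 - 0.5926 + 0.0370 - 0.0000
= 0.4444.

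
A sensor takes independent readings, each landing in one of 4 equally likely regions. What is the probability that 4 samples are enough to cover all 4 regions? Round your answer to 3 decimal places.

0.094

By inclusion–exclusion over which regions are missing,
P(all seen) = Σ_{j=0}^{4} (-1)^j C(4,j)((4-j)/4)^4
= 1.0000 - 1.2656 + 0.3750 - 0.0156 + 0.0000
= 0.0938.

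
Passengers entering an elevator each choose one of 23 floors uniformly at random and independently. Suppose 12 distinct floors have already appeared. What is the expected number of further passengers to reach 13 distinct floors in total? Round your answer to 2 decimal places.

2.09

The wait to go from k to k+1 distinct floors is geometric with mean 23/(23-k).
Only the k = 12 term is needed: E = 23/11 = 2.091.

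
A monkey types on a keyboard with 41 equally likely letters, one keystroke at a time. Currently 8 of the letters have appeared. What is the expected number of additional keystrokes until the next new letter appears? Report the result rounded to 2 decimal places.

Each keystroke yields a new letter with probability (41-8)/41 = 33/41, so the wait is geometric with mean 41/33.
E = 41/33 = 1.242.

1.24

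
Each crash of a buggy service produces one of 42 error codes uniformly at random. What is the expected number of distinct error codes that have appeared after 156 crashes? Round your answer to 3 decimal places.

41.021

For each error code, P(seen in 156 crashes) = 1 - (41/42)^156 = 0.9767.
By linearity of expectation, E[distinct seen] = 42·(1 - (41/42)^156) = 41.0213.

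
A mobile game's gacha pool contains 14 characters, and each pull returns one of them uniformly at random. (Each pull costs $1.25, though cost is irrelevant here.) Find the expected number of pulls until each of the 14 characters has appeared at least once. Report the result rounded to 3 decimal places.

The wait to go from k to k+1 distinct characters is geometric with mean 14/(14-k).
E[T] = 14/14 + 14/13 + 14/12 + ... + 14/2 + 14/1 = 14·H_{14}.
H_{14} = 3.2516, so E[T] = 45.5219.

45.522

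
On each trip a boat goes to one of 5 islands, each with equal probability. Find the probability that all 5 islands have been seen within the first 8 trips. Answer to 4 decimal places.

Let A_i be the event that island i is missing after 8 trips. By inclusion–exclusion on the A_i,
P(all seen) = Σ_{j=0}^{5} (-1)^j C(5,j)((5-j)/5)^8
= 1.00000 - 0.83886 + 0.16796 - 0.00655 + 0.00001 - 0.00000
= 0.32256.

0.3226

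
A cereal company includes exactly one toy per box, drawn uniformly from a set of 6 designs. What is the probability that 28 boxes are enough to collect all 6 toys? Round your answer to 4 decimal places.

0.9638

By inclusion–exclusion over which toys are missing,
P(all seen) = Σ_{j=0}^{6} (-1)^j C(6,j)((6-j)/6)^28
= 1.00000 - 0.03640 + 0.00018 - 0.00000 + 0.00000 - 0.00000 + 0.00000
= 0.96378.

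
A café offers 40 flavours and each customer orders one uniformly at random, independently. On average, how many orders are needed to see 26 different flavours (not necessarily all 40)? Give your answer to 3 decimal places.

Going from k to k+1 distinct takes a geometric number of orders with mean 40/(40-k).
Sum over k = 0,...,25: E = 40/40 + 40/39 + 40/38 + ... + 40/16 + 40/15 = 41.0792.

41.079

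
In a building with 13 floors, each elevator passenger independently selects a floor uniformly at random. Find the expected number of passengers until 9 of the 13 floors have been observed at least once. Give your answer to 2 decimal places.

With k distinct floors already seen, the next new one arrives after an expected 13/(13-k) passengers.
Sum over k = 0,...,8: E = 13/13 + 13/12 + 13/11 + ... + 13/6 + 13/5 = 14.258.

14.26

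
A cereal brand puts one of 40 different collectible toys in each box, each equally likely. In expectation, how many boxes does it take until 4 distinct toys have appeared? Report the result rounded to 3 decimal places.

4.159

With k distinct toys already seen, the next new one arrives after an expected 40/(40-k) boxes.
Sum over k = 0,...,3: E = 40/40 + 40/39 + 40/38 + 40/37 = 4.1594.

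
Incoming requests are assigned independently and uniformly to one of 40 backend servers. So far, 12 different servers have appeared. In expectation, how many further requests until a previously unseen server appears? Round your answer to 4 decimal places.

1.4286

Each request yields a new server with probability (40-12)/40 = 28/40, so the wait is geometric with mean 40/28.
E = 40/28 = 1.42857.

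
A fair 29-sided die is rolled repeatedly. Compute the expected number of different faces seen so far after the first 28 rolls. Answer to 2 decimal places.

For each face, P(seen in 28 rolls) = 1 - (28/29)^28 = 0.626.
By linearity of expectation, E[distinct seen] = 29·(1 - (28/29)^28) = 18.144.

18.14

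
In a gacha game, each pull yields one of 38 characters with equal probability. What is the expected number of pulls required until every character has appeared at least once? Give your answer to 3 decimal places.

160.660

After k distinct characters have appeared, the next pull gives a new one with probability (38-k)/38, so the expected wait for the (k+1)-th is 38/(38-k).
E[T] = 38/38 + 38/37 + 38/36 + ... + 38/2 + 38/1 = 38·H_{38}.
H_{38} = 4.2279, so E[T] = 160.6603.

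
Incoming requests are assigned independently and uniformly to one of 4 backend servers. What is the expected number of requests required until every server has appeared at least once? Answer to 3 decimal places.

8.333

After k distinct servers have appeared, the next request gives a new one with probability (4-k)/4, so the expected wait for the (k+1)-th is 4/(4-k).
E[T] = 4/4 + 4/3 + 4/2 + 4/1 = 4·H_{4}.
H_{4} = 2.0833, so E[T] = 8.3333.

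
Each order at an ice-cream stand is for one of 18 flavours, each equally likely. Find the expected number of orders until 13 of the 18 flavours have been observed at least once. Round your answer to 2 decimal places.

With k distinct flavours already seen, the next new one arrives after an expected 18/(18-k) orders.
Sum over k = 0,...,12: E = 18/18 + 18/17 + 18/16 + ... + 18/7 + 18/6 = 21.812.

21.81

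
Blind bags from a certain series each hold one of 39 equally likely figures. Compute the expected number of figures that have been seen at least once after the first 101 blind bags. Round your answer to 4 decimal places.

36.1707

For each figure, P(seen in 101 blind bags) = 1 - (38/39)^101 = 0.92745.
By linearity of expectation, E[distinct seen] = 39·(1 - (38/39)^101) = 36.17068.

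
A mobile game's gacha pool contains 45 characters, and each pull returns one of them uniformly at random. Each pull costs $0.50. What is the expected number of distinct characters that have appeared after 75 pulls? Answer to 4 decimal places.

For each character, P(seen in 75 pulls) = 1 - (44/45)^75 = 0.81464.
By linearity of expectation, E[distinct seen] = 45·(1 - (44/45)^75) = 36.65887.

36.6589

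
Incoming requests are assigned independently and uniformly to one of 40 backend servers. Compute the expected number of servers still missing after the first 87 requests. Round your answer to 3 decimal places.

4.420

For each server, P(unseen after 87) = (39/40)^87 = 0.1105.
By linearity of expectation, E[unseen] = 40·(39/40)^87 = 4.4204.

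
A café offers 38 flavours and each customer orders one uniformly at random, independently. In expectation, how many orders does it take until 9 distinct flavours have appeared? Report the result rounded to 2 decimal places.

With k distinct flavours already seen, the next new one arrives after an expected 38/(38-k) orders.
Sum over k = 0,...,8: E = 38/38 + 38/37 + 38/36 + ... + 38/31 + 38/30 = 10.117.

10.12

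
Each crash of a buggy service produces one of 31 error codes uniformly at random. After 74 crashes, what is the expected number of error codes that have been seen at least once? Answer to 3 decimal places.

For each error code, P(seen in 74 crashes) = 1 - (30/31)^74 = 0.9116.
By linearity of expectation, E[distinct seen] = 31·(1 - (30/31)^74) = 28.2611.

28.261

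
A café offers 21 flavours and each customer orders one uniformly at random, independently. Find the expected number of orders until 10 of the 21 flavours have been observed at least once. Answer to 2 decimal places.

With k distinct flavours already seen, the next new one arrives after an expected 21/(21-k) orders.
Sum over k = 0,...,9: E = 21/21 + 21/20 + 21/19 + ... + 21/13 + 21/12 = 13.135.

13.14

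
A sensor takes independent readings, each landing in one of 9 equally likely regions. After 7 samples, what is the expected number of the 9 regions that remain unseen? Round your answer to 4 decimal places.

For each region, P(unseen after 7) = (8/9)^7 = 0.43846.
By linearity of expectation, E[unseen] = 9·(8/9)^7 = 3.94616.

3.9462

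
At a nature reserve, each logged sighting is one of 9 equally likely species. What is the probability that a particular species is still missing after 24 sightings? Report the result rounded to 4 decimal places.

On each sighting the fixed species fails to appear with probability 8/9.
P(still missing after 24) = (8/9)^24 = 0.05920.

0.0592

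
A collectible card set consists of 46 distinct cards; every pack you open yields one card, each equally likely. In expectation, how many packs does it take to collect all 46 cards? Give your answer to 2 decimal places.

203.17

Split into phases: going from k distinct to k+1 distinct takes on average 46/(46-k) packs.
E[T] = 46/46 + 46/45 + 46/44 + ... + 46/2 + 46/1 = 46·H_{46}.
H_{46} = 4.417, so E[T] = 203.168.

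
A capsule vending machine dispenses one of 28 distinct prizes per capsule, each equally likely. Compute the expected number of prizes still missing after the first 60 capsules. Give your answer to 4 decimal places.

3.1587

For each prize, P(unseen after 60) = (27/28)^60 = 0.11281.
By linearity of expectation, E[unseen] = 28·(27/28)^60 = 3.15865.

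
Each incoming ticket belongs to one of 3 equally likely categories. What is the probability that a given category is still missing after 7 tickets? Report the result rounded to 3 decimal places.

Each ticket misses the fixed category with probability (3-1)/3 = 2/3, independently.
P(still missing after 7) = (2/3)^7 = 0.0585.

0.059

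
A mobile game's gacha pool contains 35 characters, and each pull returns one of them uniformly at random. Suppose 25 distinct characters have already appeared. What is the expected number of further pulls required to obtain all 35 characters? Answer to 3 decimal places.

102.514

The wait to go from k to k+1 distinct characters is geometric with mean 35/(35-k).
Sum over k = 25,...,34: E = 35/10 + 35/9 + 35/8 + ... + 35/2 + 35/1 = 102.5139.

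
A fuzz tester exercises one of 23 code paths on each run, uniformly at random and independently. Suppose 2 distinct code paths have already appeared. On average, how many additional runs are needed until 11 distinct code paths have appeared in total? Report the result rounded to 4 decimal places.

The wait to go from k to k+1 distinct code paths is geometric with mean 23/(23-k).
Sum over k = 2,...,10: E = 23/21 + 23/20 + 23/19 + ... + 23/14 + 23/13 = 12.46940.

12.4694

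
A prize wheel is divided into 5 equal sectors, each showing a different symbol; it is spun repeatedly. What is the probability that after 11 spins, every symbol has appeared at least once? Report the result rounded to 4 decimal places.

0.6064

Let A_i be the event that symbol i is missing after 11 spins. By inclusion–exclusion on the A_i,
P(all seen) = Σ_{j=0}^{5} (-1)^j C(5,j)((5-j)/5)^11
= 1.00000 - 0.42950 + 0.03628 - 0.00042 + 0.00000 - 0.00000
= 0.60636.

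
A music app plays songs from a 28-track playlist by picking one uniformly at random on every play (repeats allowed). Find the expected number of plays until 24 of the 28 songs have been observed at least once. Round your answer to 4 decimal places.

51.6275

With k distinct songs already seen, the next new one arrives after an expected 28/(28-k) plays.
Sum over k = 0,...,23: E = 28/28 + 28/27 + 28/26 + ... + 28/6 + 28/5 = 51.62746.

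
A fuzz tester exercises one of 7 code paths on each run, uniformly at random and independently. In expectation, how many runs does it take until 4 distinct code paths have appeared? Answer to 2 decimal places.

With k distinct code paths already seen, the next new one arrives after an expected 7/(7-k) runs.
Sum over k = 0,...,3: E = 7/7 + 7/6 + 7/5 + 7/4 = 5.317.

5.32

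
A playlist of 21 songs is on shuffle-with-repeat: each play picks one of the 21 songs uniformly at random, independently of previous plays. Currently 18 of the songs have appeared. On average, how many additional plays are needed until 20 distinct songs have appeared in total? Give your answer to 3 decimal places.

17.500

With k distinct songs already seen, the next new one takes an expected 21/(21-k) plays.
Sum over k = 18,...,19: E = 21/3 + 21/2 = 17.5000.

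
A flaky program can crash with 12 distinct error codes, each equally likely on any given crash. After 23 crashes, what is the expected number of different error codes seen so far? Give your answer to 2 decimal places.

For each error code, P(seen in 23 crashes) = 1 - (11/12)^23 = 0.865.
By linearity of expectation, E[distinct seen] = 12·(1 - (11/12)^23) = 10.378.

10.38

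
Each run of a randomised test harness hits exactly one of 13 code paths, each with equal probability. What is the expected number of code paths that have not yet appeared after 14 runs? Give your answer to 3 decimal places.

For each code path, P(unseen after 14) = (12/13)^14 = 0.3261.
By linearity of expectation, E[unseen] = 13·(12/13)^14 = 4.2391.

4.239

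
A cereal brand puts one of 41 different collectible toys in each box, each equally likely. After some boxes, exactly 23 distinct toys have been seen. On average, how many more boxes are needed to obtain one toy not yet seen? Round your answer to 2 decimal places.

2.28

The number of boxes until the next new toy is geometric with success probability 18/41, so its mean is 41/18.
E = 41/18 = 2.278.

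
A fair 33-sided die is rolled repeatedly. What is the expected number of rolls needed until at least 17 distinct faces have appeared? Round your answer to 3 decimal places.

With k distinct faces already seen, the next new one arrives after an expected 33/(33-k) rolls.
Sum over k = 0,...,16: E = 33/33 + 33/32 + 33/31 + ... + 33/18 + 33/17 = 23.3663.

23.366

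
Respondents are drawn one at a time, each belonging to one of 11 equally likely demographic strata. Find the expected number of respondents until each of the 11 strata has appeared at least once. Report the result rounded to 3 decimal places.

The wait to go from k to k+1 distinct strata is geometric with mean 11/(11-k).
E[T] = 11/11 + 11/10 + 11/9 + ... + 11/2 + 11/1 = 11·H_{11}.
H_{11} = 3.0199, so E[T] = 33.2187.

33.219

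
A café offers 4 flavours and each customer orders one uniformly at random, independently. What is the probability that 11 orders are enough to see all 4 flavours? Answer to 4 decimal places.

Let A_i be the event that flavour i is missing after 11 orders. By inclusion–exclusion on the A_i,
P(all seen) = Σ_{j=0}^{4} (-1)^j C(4,j)((4-j)/4)^11
= 1.00000 - 0.16894 + 0.00293 - 0.00000 + 0.00000
= 0.83399.

0.8340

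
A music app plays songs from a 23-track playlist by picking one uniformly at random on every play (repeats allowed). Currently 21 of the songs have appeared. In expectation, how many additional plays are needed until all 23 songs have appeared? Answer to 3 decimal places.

34.500

From k distinct to k+1 distinct takes on average 23/(23-k) plays.
Sum over k = 21,...,22: E = 23/2 + 23/1 = 34.5000.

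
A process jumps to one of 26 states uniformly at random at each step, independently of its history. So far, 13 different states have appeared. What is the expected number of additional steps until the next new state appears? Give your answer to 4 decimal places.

2.0000

Each step yields a new state with probability (26-13)/26 = 13/26, so the wait is geometric with mean 26/13.
E = 26/13 = 2.00000.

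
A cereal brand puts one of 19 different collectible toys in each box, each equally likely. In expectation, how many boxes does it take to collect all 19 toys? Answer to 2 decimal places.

After k distinct toys have appeared, the next box gives a new one with probability (19-k)/19, so the expected wait for the (k+1)-th is 19/(19-k).
E[T] = 19/19 + 19/18 + 19/17 + ... + 19/2 + 19/1 = 19·H_{19}.
H_{19} = 3.548, so E[T] = 67.407.

67.41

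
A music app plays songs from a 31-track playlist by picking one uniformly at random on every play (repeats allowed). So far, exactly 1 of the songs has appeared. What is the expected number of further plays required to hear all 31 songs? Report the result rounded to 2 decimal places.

With k distinct songs already seen, the next new one takes an expected 31/(31-k) plays.
Sum over k = 1,...,30: E = 31/30 + 31/29 + 31/28 + ... + 31/2 + 31/1 = 123.845.

123.84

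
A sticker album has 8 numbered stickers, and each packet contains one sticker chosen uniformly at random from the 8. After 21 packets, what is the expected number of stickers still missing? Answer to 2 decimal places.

0.48

For each sticker, P(unseen after 21) = (7/8)^21 = 0.061.
By linearity of expectation, E[unseen] = 8·(7/8)^21 = 0.484.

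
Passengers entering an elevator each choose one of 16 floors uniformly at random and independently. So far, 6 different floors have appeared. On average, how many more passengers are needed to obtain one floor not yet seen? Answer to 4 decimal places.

1.6000

The number of passengers until the next new floor is geometric with success probability 10/16, so its mean is 16/10.
E = 16/10 = 1.60000.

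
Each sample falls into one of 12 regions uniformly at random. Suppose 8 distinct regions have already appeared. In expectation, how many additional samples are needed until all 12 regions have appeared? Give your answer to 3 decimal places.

25.000

With k distinct regions already seen, the next new one takes an expected 12/(12-k) samples.
Sum over k = 8,...,11: E = 12/4 + 12/3 + 12/2 + 12/1 = 25.0000.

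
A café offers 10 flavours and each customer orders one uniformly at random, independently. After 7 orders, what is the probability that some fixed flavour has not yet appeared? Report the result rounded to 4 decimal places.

0.4783

On each order the fixed flavour fails to appear with probability 9/10.
P(still missing after 7) = (9/10)^7 = 0.47830.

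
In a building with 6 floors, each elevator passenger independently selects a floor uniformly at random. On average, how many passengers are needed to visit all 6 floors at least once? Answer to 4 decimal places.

14.7000

Split into phases: going from k distinct to k+1 distinct takes on average 6/(6-k) passengers.
E[T] = 6/6 + 6/5 + 6/4 + 6/3 + 6/2 + 6/1 = 6·H_{6}.
H_{6} = 2.45000, so E[T] = 14.70000.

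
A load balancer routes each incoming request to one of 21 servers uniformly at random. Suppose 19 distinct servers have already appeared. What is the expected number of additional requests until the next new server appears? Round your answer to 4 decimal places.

10.5000

Each request yields a new server with probability (21-19)/21 = 2/21, so the wait is geometric with mean 21/2.
E = 21/2 = 10.50000.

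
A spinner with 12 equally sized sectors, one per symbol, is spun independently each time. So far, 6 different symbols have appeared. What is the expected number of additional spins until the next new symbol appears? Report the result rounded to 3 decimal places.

Each spin yields a new symbol with probability (12-6)/12 = 6/12, so the wait is geometric with mean 12/6.
E = 12/6 = 2.0000.

2.000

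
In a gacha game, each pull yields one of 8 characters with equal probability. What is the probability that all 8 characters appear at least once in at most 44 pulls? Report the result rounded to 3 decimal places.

0.978

By inclusion–exclusion over which characters are missing,
P(all seen) = Σ_{j=0}^{8} (-1)^j C(8,j)((8-j)/8)^44
= 1.0000 - 0.0225 + 0.0001 - 0.0000 + 0.0000 - 0.0000 + 0.0000 - 0.0000 + 0.0000
= 0.9776.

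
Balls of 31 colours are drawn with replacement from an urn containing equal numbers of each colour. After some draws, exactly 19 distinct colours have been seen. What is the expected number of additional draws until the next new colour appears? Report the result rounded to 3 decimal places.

2.583

The number of draws until the next new colour is geometric with success probability 12/31, so its mean is 31/12.
E = 31/12 = 2.5833.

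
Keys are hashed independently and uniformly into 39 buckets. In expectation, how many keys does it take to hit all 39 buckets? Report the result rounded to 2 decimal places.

After k distinct buckets have appeared, the next key gives a new one with probability (39-k)/39, so the expected wait for the (k+1)-th is 39/(39-k).
E[T] = 39/39 + 39/38 + 39/37 + ... + 39/2 + 39/1 = 39·H_{39}.
H_{39} = 4.254, so E[T] = 165.888.

165.89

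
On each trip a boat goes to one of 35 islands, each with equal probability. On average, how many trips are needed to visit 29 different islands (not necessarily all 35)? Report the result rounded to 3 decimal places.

Going from k to k+1 distinct takes a geometric number of trips with mean 35/(35-k).
Sum over k = 0,...,28: E = 35/35 + 35/34 + 35/33 + ... + 35/8 + 35/7 = 59.3873.

59.387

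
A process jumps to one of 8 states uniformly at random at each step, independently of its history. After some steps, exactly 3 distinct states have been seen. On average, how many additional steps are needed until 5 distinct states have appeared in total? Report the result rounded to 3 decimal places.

3.600

From k distinct to k+1 distinct takes on average 8/(8-k) steps.
Sum over k = 3,...,4: E = 8/5 + 8/4 = 3.6000.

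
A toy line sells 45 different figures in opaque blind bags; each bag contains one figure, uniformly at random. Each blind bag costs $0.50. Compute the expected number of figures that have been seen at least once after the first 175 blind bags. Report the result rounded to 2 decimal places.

44.12

For each figure, P(seen in 175 blind bags) = 1 - (44/45)^175 = 0.980.
By linearity of expectation, E[distinct seen] = 45·(1 - (44/45)^175) = 44.118.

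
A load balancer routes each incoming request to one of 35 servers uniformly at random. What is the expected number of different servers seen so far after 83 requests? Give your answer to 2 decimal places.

For each server, P(seen in 83 requests) = 1 - (34/35)^83 = 0.910.
By linearity of expectation, E[distinct seen] = 35·(1 - (34/35)^83) = 31.844.

31.84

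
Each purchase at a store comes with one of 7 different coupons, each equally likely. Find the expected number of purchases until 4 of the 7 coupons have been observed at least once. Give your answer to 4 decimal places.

5.3167

With k distinct coupons already seen, the next new one arrives after an expected 7/(7-k) purchases.
Sum over k = 0,...,3: E = 7/7 + 7/6 + 7/5 + 7/4 = 5.31667.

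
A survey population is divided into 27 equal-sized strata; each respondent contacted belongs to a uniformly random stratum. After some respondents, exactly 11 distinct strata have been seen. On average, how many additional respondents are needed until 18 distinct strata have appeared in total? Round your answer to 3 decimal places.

14.898

The wait to go from k to k+1 distinct strata is geometric with mean 27/(27-k).
Sum over k = 11,...,17: E = 27/16 + 27/15 + 27/14 + ... + 27/11 + 27/10 = 14.8975.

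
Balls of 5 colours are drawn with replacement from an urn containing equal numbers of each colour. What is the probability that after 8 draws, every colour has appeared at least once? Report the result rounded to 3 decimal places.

0.323

Let A_i be the event that colour i is missing after 8 draws. By inclusion–exclusion on the A_i,
P(all seen) = Σ_{j=0}^{5} (-1)^j C(5,j)((5-j)/5)^8
= 1.0000 - 0.8389 + 0.1680 - 0.0066 + 0.0000 - 0.0000
= 0.3226.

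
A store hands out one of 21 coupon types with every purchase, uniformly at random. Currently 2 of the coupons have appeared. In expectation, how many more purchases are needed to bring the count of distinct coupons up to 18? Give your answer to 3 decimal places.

The wait to go from k to k+1 distinct coupons is geometric with mean 21/(21-k).
Sum over k = 2,...,17: E = 21/19 + 21/18 + 21/17 + ... + 21/5 + 21/4 = 36.0025.

36.003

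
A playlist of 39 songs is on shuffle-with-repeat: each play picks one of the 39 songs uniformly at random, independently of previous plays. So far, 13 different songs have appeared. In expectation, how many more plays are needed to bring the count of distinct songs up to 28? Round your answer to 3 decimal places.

32.547

The wait to go from k to k+1 distinct songs is geometric with mean 39/(39-k).
Sum over k = 13,...,27: E = 39/26 + 39/25 + 39/24 + ... + 39/13 + 39/12 = 32.5472.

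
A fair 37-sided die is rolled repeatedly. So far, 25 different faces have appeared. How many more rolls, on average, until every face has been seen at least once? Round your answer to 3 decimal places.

114.819

The wait to go from k to k+1 distinct faces is geometric with mean 37/(37-k).
Sum over k = 25,...,36: E = 37/12 + 37/11 + 37/10 + ... + 37/2 + 37/1 = 114.8188.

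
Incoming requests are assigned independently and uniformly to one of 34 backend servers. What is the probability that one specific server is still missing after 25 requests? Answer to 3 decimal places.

On each request the fixed server fails to appear with probability 33/34.
P(still missing after 25) = (33/34)^25 = 0.4741.

0.474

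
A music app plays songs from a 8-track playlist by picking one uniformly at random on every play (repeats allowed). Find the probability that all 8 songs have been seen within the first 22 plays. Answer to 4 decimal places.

0.6243

By inclusion–exclusion over which songs are missing,
P(all seen) = Σ_{j=0}^{8} (-1)^j C(8,j)((8-j)/8)^22
= 1.00000 - 0.42390 + 0.04995 - 0.00181 + 0.00002 - 0.00000 + 0.00000 - 0.00000 + 0.00000
= 0.62425.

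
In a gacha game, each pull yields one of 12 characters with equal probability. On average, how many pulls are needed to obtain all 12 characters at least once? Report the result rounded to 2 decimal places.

37.24

After k distinct characters have appeared, the next pull gives a new one with probability (12-k)/12, so the expected wait for the (k+1)-th is 12/(12-k).
E[T] = 12/12 + 12/11 + 12/10 + ... + 12/2 + 12/1 = 12·H_{12}.
H_{12} = 3.103, so E[T] = 37.239.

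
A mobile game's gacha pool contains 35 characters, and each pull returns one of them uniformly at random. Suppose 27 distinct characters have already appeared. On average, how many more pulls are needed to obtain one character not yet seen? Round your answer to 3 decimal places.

The number of pulls until the next new character is geometric with success probability 8/35, so its mean is 35/8.
E = 35/8 = 4.3750.

4.375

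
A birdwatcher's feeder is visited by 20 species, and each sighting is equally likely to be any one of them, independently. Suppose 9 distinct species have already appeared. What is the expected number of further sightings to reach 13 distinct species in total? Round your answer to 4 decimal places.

8.5404

The wait to go from k to k+1 distinct species is geometric with mean 20/(20-k).
Sum over k = 9,...,12: E = 20/11 + 20/10 + 20/9 + 20/8 = 8.54040.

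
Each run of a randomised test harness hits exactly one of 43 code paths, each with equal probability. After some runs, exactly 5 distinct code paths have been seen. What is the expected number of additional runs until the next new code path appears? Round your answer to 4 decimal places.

The number of runs until the next new code path is geometric with success probability 38/43, so its mean is 43/38.
E = 43/38 = 1.13158.

1.1316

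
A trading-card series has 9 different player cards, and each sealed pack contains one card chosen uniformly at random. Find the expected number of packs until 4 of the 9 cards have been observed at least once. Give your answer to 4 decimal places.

With k distinct cards already seen, the next new one arrives after an expected 9/(9-k) packs.
Sum over k = 0,...,3: E = 9/9 + 9/8 + 9/7 + 9/6 = 4.91071.

4.9107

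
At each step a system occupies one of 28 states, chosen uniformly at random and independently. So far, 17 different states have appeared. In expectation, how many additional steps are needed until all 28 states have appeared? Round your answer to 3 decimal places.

With k distinct states already seen, the next new one takes an expected 28/(28-k) steps.
Sum over k = 17,...,27: E = 28/11 + 28/10 + 28/9 + ... + 28/2 + 28/1 = 84.5566.

84.557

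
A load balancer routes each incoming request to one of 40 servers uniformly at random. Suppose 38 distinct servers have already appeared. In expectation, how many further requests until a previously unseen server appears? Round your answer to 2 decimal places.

Each request yields a new server with probability (40-38)/40 = 2/40, so the wait is geometric with mean 40/2.
E = 40/2 = 20.000.

20.00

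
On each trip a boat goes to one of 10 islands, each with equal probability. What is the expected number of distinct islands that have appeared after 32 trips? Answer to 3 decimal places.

For each island, P(seen in 32 trips) = 1 - (9/10)^32 = 0.9657.
By linearity of expectation, E[distinct seen] = 10·(1 - (9/10)^32) = 9.6566.

9.657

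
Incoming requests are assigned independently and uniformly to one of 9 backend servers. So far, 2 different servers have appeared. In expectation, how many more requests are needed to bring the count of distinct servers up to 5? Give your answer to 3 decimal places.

From k distinct to k+1 distinct takes on average 9/(9-k) requests.
Sum over k = 2,...,4: E = 9/7 + 9/6 + 9/5 = 4.5857.

4.586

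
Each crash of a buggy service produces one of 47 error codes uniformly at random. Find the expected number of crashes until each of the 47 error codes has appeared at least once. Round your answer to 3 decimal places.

The wait to go from k to k+1 distinct error codes is geometric with mean 47/(47-k).
E[T] = 47/47 + 47/46 + 47/45 + ... + 47/2 + 47/1 = 47·H_{47}.
H_{47} = 4.4380, so E[T] = 208.5843.

208.584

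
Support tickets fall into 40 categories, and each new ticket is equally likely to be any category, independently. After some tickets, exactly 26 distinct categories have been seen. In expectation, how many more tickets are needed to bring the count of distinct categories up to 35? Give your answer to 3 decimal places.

38.729

With k distinct categories already seen, the next new one takes an expected 40/(40-k) tickets.
Sum over k = 26,...,34: E = 40/14 + 40/13 + 40/12 + ... + 40/7 + 40/6 = 38.7292.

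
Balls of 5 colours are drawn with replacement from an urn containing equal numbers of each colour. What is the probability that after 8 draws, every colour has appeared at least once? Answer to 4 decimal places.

Let A_i be the event that colour i is missing after 8 draws. By inclusion–exclusion on the A_i,
P(all seen) = Σ_{j=0}^{5} (-1)^j C(5,j)((5-j)/5)^8
= 1.00000 - 0.83886 + 0.16796 - 0.00655 + 0.00001 - 0.00000
= 0.32256.

0.3226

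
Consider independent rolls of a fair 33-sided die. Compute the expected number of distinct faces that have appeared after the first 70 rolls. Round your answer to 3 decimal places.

For each face, P(seen in 70 rolls) = 1 - (32/33)^70 = 0.8840.
By linearity of expectation, E[distinct seen] = 33·(1 - (32/33)^70) = 29.1714.

29.171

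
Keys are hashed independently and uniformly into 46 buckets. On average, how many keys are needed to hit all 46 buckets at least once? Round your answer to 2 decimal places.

203.17

Split into phases: going from k distinct to k+1 distinct takes on average 46/(46-k) keys.
E[T] = 46/46 + 46/45 + 46/44 + ... + 46/2 + 46/1 = 46·H_{46}.
H_{46} = 4.417, so E[T] = 203.168.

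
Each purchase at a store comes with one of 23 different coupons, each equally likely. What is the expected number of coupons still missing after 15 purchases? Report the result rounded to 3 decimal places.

11.807

For each coupon, P(unseen after 15) = (22/23)^15 = 0.5134.
By linearity of expectation, E[unseen] = 23·(22/23)^15 = 11.8073.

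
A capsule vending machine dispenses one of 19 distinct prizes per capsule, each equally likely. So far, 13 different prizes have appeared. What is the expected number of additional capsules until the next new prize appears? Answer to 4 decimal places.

3.1667

Each capsule yields a new prize with probability (19-13)/19 = 6/19, so the wait is geometric with mean 19/6.
E = 19/6 = 3.16667.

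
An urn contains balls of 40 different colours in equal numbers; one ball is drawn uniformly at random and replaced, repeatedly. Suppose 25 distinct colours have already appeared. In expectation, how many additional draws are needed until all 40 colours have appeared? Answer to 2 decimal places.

132.73

The wait to go from k to k+1 distinct colours is geometric with mean 40/(40-k).
Sum over k = 25,...,39: E = 40/15 + 40/14 + 40/13 + ... + 40/2 + 40/1 = 132.729.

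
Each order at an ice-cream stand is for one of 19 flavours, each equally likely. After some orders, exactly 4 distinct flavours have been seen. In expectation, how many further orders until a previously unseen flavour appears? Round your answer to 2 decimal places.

Each order yields a new flavour with probability (19-4)/19 = 15/19, so the wait is geometric with mean 19/15.
E = 19/15 = 1.267.

1.27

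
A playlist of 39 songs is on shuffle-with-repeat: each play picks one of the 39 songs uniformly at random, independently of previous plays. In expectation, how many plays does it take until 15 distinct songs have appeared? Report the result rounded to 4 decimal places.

With k distinct songs already seen, the next new one arrives after an expected 39/(39-k) plays.
Sum over k = 0,...,14: E = 39/39 + 39/38 + 39/37 + ... + 39/26 + 39/25 = 18.62581.

18.6258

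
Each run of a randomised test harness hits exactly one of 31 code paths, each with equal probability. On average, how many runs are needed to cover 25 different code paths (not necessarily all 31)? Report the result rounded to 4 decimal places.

48.8946

With k distinct code paths already seen, the next new one arrives after an expected 31/(31-k) runs.
Sum over k = 0,...,24: E = 31/31 + 31/30 + 31/29 + ... + 31/8 + 31/7 = 48.89460.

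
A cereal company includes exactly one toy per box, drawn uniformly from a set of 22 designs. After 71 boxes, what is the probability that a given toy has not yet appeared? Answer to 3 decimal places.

Each box misses the fixed toy with probability (22-1)/22 = 21/22, independently.
P(still missing after 71) = (21/22)^71 = 0.0368.

0.037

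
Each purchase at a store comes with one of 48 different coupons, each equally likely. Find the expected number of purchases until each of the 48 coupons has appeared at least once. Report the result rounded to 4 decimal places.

The wait to go from k to k+1 distinct coupons is geometric with mean 48/(48-k).
E[T] = 48/48 + 48/47 + 48/46 + ... + 48/2 + 48/1 = 48·H_{48}.
H_{48} = 4.45880, so E[T] = 214.02226.

214.0223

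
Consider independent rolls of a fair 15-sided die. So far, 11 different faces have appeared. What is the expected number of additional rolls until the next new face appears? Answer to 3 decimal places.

3.750

Each roll yields a new face with probability (15-11)/15 = 4/15, so the wait is geometric with mean 15/4.
E = 15/4 = 3.7500.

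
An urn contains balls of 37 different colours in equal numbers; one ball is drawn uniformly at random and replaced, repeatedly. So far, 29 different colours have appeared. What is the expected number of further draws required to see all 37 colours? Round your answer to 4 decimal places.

100.5607

The wait to go from k to k+1 distinct colours is geometric with mean 37/(37-k).
Sum over k = 29,...,36: E = 37/8 + 37/7 + 37/6 + ... + 37/2 + 37/1 = 100.56071.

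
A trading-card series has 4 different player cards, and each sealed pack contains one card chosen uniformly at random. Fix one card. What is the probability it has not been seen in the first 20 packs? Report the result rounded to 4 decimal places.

0.0032

On each pack the fixed card fails to appear with probability 3/4.
P(still missing after 20) = (3/4)^20 = 0.00317.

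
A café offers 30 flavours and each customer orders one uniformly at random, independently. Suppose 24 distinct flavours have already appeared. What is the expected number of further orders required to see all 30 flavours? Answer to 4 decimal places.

From k distinct to k+1 distinct takes on average 30/(30-k) orders.
Sum over k = 24,...,29: E = 30/6 + 30/5 + 30/4 + 30/3 + 30/2 + 30/1 = 73.50000.

73.5000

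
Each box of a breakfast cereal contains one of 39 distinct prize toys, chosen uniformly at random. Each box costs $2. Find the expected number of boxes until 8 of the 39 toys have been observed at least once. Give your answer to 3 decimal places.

Going from k to k+1 distinct takes a geometric number of boxes with mean 39/(39-k).
Sum over k = 0,...,7: E = 39/39 + 39/38 + 39/37 + ... + 39/33 + 39/32 = 8.8256.

8.826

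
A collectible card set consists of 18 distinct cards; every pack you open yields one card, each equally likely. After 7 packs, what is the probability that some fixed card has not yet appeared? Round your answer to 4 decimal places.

0.6702

On each pack the fixed card fails to appear with probability 17/18.
P(still missing after 7) = (17/18)^7 = 0.67025.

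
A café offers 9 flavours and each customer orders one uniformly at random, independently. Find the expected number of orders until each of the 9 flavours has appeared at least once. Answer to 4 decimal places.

25.4607

The wait to go from k to k+1 distinct flavours is geometric with mean 9/(9-k).
E[T] = 9/9 + 9/8 + 9/7 + ... + 9/2 + 9/1 = 9·H_{9}.
H_{9} = 2.82897, so E[T] = 25.46071.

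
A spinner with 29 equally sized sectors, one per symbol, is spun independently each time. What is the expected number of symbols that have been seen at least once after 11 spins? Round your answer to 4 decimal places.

For each symbol, P(seen in 11 spins) = 1 - (28/29)^11 = 0.32023.
By linearity of expectation, E[distinct seen] = 29·(1 - (28/29)^11) = 9.28674.

9.2867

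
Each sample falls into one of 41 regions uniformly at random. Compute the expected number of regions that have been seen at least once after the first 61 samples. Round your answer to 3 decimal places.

For each region, P(seen in 61 samples) = 1 - (40/41)^61 = 0.7783.
By linearity of expectation, E[distinct seen] = 41·(1 - (40/41)^61) = 31.9087.

31.909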